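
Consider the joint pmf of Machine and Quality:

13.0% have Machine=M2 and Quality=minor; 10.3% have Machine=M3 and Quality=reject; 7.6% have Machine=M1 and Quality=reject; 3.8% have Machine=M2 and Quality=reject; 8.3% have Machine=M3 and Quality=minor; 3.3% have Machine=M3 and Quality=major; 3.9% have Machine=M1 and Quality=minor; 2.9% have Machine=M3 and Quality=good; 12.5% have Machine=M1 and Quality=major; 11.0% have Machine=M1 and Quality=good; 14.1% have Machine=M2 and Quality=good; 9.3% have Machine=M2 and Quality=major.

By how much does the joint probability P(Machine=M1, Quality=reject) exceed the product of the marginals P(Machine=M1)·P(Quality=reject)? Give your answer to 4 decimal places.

0.0001

P(Machine=M1) = 0.110 + 0.039 + 0.125 + 0.076 = 0.350.
P(Quality=reject) = 0.076 + 0.038 + 0.103 = 0.217.
P(Machine=M1, Quality=reject) − P(Machine=M1)P(Quality=reject) = 0.076 − 0.350×0.217 = 0.0001.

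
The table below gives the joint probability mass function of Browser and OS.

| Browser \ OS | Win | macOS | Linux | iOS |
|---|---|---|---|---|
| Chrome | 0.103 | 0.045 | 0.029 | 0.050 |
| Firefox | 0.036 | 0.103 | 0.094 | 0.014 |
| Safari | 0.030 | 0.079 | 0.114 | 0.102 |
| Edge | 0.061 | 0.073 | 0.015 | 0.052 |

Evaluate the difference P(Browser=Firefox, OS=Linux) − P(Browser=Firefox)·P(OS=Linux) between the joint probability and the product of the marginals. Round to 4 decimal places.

0.0318

P(Browser=Firefox) = 0.036 + 0.103 + 0.094 + 0.014 = 0.247.
P(OS=Linux) = 0.029 + 0.094 + 0.114 + 0.015 = 0.252.
P(Browser=Firefox, OS=Linux) − P(Browser=Firefox)P(OS=Linux) = 0.094 − 0.247×0.252 = 0.0318.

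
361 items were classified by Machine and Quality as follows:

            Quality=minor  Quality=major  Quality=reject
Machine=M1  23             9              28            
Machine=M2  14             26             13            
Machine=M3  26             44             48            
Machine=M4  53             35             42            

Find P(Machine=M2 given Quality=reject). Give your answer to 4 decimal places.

0.0992

Total with Quality=reject: 28 + 13 + 48 + 42 = 131.
P(Machine=M2 | Quality=reject) = 13/131 = 0.0992.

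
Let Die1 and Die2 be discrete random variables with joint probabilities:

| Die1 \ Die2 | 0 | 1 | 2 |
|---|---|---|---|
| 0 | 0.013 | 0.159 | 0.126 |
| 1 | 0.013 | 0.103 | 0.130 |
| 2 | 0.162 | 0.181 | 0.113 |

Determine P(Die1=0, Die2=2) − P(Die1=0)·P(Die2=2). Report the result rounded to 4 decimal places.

0.0160

P(Die1=0) = 0.013 + 0.159 + 0.126 = 0.298.
P(Die2=2) = 0.126 + 0.130 + 0.113 = 0.369.
P(Die1=0, Die2=2) − P(Die1=0)P(Die2=2) = 0.126 − 0.298×0.369 = 0.0160.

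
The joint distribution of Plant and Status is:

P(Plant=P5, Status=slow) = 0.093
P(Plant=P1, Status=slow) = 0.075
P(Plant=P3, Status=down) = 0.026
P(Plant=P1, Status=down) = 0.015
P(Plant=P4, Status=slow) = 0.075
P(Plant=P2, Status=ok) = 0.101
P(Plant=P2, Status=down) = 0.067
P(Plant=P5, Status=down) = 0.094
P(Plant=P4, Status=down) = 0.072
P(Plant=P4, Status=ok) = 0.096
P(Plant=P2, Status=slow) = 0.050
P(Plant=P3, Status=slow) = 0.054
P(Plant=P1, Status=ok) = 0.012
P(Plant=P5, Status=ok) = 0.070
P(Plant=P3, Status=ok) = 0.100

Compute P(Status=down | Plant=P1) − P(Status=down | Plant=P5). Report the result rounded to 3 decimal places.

P(Plant=P1) = 0.012 + 0.075 + 0.015 = 0.102; P(Status=down | Plant=P1) = 0.015/0.102 = 0.1471.
P(Plant=P5) = 0.070 + 0.093 + 0.094 = 0.257; P(Status=down | Plant=P5) = 0.094/0.257 = 0.3658.
Difference = -0.219.

-0.219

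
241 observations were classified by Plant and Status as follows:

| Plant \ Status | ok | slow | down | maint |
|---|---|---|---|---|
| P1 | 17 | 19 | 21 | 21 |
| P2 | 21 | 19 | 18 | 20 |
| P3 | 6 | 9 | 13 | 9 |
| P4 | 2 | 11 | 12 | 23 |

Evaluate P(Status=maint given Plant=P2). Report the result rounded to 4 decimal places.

Total with Plant=P2: 21 + 19 + 18 + 20 = 78.
P(Status=maint | Plant=P2) = 20/78 = 0.2564.

0.2564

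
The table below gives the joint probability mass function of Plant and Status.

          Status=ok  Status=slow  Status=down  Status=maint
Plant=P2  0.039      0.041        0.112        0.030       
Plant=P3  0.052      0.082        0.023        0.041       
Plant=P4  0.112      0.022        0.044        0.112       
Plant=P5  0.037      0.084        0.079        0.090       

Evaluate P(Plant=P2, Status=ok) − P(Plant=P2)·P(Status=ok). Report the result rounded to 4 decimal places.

P(Plant=P2) = 0.039 + 0.041 + 0.112 + 0.030 = 0.222.
P(Status=ok) = 0.039 + 0.052 + 0.112 + 0.037 = 0.240.
P(Plant=P2, Status=ok) − P(Plant=P2)P(Status=ok) = 0.039 − 0.222×0.240 = -0.0143.

-0.0143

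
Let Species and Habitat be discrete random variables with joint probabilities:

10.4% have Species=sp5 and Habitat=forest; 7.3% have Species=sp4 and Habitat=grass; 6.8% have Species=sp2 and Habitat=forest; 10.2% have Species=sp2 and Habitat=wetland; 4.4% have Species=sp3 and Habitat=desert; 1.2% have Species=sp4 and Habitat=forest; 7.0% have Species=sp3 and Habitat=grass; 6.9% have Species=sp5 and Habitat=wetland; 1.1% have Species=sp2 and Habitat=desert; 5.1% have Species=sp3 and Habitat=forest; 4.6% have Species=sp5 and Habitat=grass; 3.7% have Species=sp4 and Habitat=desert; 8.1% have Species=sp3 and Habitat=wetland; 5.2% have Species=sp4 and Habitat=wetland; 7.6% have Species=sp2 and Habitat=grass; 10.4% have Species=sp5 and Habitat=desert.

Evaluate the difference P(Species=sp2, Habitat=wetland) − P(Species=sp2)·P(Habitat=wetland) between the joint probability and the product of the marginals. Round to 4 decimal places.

0.0239

P(Species=sp2) = 0.068 + 0.076 + 0.102 + 0.011 = 0.257.
P(Habitat=wetland) = 0.102 + 0.081 + 0.052 + 0.069 = 0.304.
P(Species=sp2, Habitat=wetland) − P(Species=sp2)P(Habitat=wetland) = 0.102 − 0.257×0.304 = 0.0239.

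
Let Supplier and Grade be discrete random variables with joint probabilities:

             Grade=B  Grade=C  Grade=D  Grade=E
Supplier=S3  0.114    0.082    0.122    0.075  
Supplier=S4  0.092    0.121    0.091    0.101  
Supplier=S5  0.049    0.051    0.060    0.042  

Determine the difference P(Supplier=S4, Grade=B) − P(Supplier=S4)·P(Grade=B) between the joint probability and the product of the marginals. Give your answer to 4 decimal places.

-0.0113

P(Supplier=S4) = 0.092 + 0.121 + 0.091 + 0.101 = 0.405.
P(Grade=B) = 0.114 + 0.092 + 0.049 = 0.255.
P(Supplier=S4, Grade=B) − P(Supplier=S4)P(Grade=B) = 0.092 − 0.405×0.255 = -0.0113.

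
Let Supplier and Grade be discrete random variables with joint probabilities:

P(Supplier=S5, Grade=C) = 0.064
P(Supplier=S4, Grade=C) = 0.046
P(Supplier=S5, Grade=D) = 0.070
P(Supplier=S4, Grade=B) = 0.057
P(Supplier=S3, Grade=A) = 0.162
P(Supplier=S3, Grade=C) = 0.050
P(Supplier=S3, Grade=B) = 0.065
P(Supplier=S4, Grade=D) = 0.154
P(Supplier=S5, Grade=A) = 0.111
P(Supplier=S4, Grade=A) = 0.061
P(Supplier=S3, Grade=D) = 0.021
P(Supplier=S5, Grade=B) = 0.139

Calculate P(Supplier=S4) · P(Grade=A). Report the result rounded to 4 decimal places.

P(Supplier=S4) = 0.061 + 0.057 + 0.046 + 0.154 = 0.318.
P(Grade=A) = 0.162 + 0.061 + 0.111 = 0.334.
Product: 0.318 × 0.334 = 0.1062.

0.1062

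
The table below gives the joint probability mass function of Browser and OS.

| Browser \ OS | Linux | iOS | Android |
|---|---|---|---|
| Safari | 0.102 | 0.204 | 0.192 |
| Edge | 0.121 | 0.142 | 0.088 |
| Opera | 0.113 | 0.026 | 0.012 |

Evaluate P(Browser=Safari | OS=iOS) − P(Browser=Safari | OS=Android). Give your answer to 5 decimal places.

-0.10915

P(OS=iOS) = 0.204 + 0.142 + 0.026 = 0.372; P(Browser=Safari | OS=iOS) = 0.204/0.372 = 0.548387.
P(OS=Android) = 0.192 + 0.088 + 0.012 = 0.292; P(Browser=Safari | OS=Android) = 0.192/0.292 = 0.657534.
Difference = -0.10915.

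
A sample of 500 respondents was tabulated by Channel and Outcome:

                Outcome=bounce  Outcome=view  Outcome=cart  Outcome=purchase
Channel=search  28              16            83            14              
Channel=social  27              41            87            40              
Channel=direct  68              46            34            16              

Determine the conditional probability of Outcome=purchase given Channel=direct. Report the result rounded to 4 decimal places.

0.0976

Total with Channel=direct: 68 + 46 + 34 + 16 = 164.
P(Outcome=purchase | Channel=direct) = 16/164 = 0.0976.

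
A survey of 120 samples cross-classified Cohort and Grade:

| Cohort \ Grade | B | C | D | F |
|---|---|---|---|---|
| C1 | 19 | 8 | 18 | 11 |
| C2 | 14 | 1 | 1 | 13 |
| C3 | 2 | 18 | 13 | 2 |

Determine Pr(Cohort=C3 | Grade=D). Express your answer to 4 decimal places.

Total with Grade=D: 18 + 1 + 13 = 32.
P(Cohort=C3 | Grade=D) = 13/32 = 0.4063.

0.4063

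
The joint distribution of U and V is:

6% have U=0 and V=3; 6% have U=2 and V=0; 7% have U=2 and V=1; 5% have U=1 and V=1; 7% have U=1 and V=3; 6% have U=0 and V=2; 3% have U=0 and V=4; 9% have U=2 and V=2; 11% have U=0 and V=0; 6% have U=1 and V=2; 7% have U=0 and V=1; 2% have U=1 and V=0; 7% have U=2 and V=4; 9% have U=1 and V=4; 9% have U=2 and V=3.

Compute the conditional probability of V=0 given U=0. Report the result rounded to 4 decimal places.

0.3333

P(U=0) = 0.11 + 0.07 + 0.06 + 0.06 + 0.03 = 0.33.
P(V=0 | U=0) = 0.11/0.33 = 0.3333.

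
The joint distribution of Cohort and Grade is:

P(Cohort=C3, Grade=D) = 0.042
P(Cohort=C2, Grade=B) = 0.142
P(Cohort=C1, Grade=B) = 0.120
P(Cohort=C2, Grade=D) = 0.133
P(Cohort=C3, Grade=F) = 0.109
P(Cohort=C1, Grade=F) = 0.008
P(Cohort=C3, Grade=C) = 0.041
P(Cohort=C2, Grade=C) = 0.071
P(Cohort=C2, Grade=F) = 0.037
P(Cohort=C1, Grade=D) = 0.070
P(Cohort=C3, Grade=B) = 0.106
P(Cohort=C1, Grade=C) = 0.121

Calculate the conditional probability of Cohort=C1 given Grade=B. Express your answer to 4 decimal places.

0.3261

P(Grade=B) = 0.120 + 0.142 + 0.106 = 0.368.
P(Cohort=C1 | Grade=B) = 0.120/0.368 = 0.3261.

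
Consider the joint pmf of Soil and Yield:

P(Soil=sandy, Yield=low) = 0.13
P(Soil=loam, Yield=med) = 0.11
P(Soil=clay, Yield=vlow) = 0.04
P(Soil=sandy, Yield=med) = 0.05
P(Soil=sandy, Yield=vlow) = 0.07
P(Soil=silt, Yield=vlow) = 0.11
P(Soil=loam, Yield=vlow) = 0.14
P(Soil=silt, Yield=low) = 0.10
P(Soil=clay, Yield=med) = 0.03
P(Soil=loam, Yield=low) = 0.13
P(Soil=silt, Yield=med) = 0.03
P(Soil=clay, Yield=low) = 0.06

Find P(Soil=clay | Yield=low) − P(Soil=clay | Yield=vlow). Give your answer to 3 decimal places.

0.032

P(Yield=low) = 0.13 + 0.13 + 0.06 + 0.10 = 0.42; P(Soil=clay | Yield=low) = 0.06/0.42 = 0.1429.
P(Yield=vlow) = 0.07 + 0.14 + 0.04 + 0.11 = 0.36; P(Soil=clay | Yield=vlow) = 0.04/0.36 = 0.1111.
Difference = 0.032.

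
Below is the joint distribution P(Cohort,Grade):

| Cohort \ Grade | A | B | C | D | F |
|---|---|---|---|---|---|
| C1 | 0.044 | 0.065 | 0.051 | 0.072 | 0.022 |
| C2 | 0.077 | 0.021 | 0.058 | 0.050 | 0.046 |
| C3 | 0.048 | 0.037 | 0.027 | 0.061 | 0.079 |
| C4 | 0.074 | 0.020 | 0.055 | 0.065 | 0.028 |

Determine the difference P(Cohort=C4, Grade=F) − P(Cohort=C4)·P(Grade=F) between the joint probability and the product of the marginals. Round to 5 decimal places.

P(Cohort=C4) = 0.074 + 0.020 + 0.055 + 0.065 + 0.028 = 0.242.
P(Grade=F) = 0.022 + 0.046 + 0.079 + 0.028 = 0.175.
P(Cohort=C4, Grade=F) − P(Cohort=C4)P(Grade=F) = 0.028 − 0.242×0.175 = -0.01435.

-0.01435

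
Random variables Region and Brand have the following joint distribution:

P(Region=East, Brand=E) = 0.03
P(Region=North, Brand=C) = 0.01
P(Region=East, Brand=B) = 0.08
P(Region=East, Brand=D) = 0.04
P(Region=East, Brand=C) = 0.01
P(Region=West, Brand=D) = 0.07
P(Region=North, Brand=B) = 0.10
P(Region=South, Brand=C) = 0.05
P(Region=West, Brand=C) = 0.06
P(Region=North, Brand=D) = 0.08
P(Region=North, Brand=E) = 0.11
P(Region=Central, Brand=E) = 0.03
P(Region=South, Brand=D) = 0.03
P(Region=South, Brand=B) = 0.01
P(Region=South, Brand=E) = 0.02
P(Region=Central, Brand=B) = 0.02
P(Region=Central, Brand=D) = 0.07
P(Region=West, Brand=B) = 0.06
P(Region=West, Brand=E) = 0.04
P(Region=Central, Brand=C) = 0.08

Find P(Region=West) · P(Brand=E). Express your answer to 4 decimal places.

P(Region=West) = 0.06 + 0.06 + 0.07 + 0.04 = 0.23.
P(Brand=E) = 0.11 + 0.02 + 0.03 + 0.04 + 0.03 = 0.23.
Product: 0.23 × 0.23 = 0.0529.

0.0529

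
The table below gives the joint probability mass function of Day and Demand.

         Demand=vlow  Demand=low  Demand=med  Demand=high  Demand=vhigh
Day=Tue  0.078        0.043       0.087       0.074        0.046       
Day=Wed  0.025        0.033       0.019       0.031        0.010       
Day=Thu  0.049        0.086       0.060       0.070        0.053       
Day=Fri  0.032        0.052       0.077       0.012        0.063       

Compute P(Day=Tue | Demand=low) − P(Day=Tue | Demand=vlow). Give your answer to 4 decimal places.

-0.2230

P(Demand=low) = 0.043 + 0.033 + 0.086 + 0.052 = 0.214; P(Day=Tue | Demand=low) = 0.043/0.214 = 0.20093.
P(Demand=vlow) = 0.078 + 0.025 + 0.049 + 0.032 = 0.184; P(Day=Tue | Demand=vlow) = 0.078/0.184 = 0.42391.
Difference = -0.2230.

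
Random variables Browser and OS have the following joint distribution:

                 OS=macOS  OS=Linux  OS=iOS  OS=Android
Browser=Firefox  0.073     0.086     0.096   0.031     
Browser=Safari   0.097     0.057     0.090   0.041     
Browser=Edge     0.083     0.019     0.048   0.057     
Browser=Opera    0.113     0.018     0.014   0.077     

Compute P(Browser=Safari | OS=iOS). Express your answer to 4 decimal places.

P(OS=iOS) = 0.096 + 0.090 + 0.048 + 0.014 = 0.248.
P(Browser=Safari | OS=iOS) = 0.090/0.248 = 0.3629.

0.3629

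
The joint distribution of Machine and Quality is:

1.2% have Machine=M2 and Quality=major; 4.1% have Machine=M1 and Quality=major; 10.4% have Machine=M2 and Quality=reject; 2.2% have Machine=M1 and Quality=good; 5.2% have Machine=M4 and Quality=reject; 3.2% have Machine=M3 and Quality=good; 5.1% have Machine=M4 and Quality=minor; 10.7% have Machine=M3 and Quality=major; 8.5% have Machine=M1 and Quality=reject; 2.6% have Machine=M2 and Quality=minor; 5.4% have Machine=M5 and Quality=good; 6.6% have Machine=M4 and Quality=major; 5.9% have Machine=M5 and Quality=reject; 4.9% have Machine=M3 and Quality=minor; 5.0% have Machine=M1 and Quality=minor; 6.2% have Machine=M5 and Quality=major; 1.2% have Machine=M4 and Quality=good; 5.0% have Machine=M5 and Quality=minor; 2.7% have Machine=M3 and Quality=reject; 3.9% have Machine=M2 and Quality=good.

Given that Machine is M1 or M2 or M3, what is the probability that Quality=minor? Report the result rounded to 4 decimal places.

0.2104

P(Machine=M1) = 0.022 + 0.050 + 0.041 + 0.085 = 0.198.
P(Machine=M2) = 0.039 + 0.026 + 0.012 + 0.104 = 0.181.
P(Machine=M3) = 0.032 + 0.049 + 0.107 + 0.027 = 0.215.
P(Machine ∈ {M1, M2, M3}) = 0.198 + 0.181 + 0.215 = 0.594; P(Quality=minor, Machine ∈ {M1, M2, M3}) = 0.050 + 0.026 + 0.049 = 0.125.
P(Quality=minor | Machine ∈ {M1, M2, M3}) = 0.125/0.594 = 0.2104.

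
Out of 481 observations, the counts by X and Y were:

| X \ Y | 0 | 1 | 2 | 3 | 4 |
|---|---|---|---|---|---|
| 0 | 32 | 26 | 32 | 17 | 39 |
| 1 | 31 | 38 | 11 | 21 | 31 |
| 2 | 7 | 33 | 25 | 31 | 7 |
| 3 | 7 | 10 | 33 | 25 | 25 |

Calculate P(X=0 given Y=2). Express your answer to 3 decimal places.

0.317

Total with Y=2: 32 + 11 + 25 + 33 = 101.
P(X=0 | Y=2) = 32/101 = 0.317.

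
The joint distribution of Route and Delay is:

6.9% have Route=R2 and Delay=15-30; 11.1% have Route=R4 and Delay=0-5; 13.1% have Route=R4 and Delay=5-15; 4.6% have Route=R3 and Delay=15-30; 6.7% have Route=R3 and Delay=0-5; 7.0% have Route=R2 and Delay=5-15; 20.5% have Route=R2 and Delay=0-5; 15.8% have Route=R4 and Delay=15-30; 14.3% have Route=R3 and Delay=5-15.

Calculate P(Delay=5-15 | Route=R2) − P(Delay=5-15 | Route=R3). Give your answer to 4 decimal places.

P(Route=R2) = 0.205 + 0.070 + 0.069 = 0.344; P(Delay=5-15 | Route=R2) = 0.070/0.344 = 0.20349.
P(Route=R3) = 0.067 + 0.143 + 0.046 = 0.256; P(Delay=5-15 | Route=R3) = 0.143/0.256 = 0.55859.
Difference = -0.3551.

-0.3551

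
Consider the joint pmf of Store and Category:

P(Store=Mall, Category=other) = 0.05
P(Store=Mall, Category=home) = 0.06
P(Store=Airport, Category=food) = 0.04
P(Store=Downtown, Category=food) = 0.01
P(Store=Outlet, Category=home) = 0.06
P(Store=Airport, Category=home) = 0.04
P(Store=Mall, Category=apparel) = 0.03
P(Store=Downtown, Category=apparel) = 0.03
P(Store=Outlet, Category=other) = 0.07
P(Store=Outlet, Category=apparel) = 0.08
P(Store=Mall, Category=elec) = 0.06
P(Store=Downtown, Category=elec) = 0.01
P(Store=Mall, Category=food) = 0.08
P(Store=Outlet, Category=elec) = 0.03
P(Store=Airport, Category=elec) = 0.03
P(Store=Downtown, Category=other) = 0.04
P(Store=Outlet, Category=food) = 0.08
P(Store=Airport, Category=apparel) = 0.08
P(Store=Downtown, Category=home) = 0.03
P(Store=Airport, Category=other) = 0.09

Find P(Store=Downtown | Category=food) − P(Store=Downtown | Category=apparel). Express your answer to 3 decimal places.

-0.089

P(Category=food) = 0.01 + 0.08 + 0.04 + 0.08 = 0.21; P(Store=Downtown | Category=food) = 0.01/0.21 = 0.0476.
P(Category=apparel) = 0.03 + 0.03 + 0.08 + 0.08 = 0.22; P(Store=Downtown | Category=apparel) = 0.03/0.22 = 0.1364.
Difference = -0.089.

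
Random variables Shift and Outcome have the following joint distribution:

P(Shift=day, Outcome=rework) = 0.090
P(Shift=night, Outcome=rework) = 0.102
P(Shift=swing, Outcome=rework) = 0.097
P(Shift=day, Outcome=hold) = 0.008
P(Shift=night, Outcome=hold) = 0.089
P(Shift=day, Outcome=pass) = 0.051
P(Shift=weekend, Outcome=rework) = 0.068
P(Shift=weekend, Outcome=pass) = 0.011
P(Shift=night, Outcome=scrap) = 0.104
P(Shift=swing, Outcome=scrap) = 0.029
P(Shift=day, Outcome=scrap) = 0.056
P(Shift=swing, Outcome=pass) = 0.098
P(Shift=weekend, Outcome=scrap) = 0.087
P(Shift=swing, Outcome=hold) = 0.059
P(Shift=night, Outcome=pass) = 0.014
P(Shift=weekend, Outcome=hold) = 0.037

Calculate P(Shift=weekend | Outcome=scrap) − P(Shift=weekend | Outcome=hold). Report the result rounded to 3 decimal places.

P(Outcome=scrap) = 0.056 + 0.029 + 0.104 + 0.087 = 0.276; P(Shift=weekend | Outcome=scrap) = 0.087/0.276 = 0.3152.
P(Outcome=hold) = 0.008 + 0.059 + 0.089 + 0.037 = 0.193; P(Shift=weekend | Outcome=hold) = 0.037/0.193 = 0.1917.
Difference = 0.124.

0.124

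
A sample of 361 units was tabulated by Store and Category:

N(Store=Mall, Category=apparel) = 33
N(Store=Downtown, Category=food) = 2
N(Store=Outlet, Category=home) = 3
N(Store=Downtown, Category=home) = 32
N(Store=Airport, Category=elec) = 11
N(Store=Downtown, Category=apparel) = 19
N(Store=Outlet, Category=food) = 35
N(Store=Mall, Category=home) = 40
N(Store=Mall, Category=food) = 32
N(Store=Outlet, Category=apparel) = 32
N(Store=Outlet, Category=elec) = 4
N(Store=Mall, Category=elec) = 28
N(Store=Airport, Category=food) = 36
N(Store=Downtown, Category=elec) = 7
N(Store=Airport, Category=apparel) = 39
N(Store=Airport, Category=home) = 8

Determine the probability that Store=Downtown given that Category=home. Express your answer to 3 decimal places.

Total with Category=home: 32 + 40 + 8 + 3 = 83.
P(Store=Downtown | Category=home) = 32/83 = 0.386.

0.386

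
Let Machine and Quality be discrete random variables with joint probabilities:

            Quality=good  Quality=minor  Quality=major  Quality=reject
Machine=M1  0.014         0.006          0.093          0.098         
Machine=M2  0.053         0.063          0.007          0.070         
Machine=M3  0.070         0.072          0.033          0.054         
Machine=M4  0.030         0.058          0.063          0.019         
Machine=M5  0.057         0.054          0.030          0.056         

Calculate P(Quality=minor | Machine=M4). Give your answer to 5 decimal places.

P(Machine=M4) = 0.030 + 0.058 + 0.063 + 0.019 = 0.170.
P(Quality=minor | Machine=M4) = 0.058/0.170 = 0.34118.

0.34118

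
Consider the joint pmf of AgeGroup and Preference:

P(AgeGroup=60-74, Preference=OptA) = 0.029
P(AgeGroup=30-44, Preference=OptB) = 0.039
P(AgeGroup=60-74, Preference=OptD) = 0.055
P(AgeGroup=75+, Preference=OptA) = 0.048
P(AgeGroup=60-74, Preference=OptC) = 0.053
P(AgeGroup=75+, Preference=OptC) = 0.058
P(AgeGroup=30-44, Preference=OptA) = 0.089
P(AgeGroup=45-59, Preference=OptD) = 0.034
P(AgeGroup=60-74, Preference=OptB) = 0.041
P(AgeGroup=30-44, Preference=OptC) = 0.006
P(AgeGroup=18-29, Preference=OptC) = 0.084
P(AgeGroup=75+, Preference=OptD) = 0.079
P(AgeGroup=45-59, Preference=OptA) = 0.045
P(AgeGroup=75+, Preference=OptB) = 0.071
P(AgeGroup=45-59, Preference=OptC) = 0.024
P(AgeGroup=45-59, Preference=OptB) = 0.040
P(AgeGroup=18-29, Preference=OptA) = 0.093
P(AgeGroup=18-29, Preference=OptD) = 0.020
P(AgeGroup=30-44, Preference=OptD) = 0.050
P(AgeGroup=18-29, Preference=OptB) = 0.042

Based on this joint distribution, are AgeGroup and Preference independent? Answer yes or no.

P(AgeGroup=18-29) = 0.239 and P(Preference=OptD) = 0.238, so their product is 0.05688, but P(AgeGroup=18-29, Preference=OptD) = 0.020. Since these differ, AgeGroup and Preference are not independent.

no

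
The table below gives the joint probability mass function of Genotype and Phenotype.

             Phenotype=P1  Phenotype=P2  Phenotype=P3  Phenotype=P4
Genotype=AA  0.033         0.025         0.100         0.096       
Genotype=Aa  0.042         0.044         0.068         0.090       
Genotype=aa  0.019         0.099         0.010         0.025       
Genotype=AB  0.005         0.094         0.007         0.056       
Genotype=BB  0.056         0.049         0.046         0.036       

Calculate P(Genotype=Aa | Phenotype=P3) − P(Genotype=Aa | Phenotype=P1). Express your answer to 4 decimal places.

P(Phenotype=P3) = 0.100 + 0.068 + 0.010 + 0.007 + 0.046 = 0.231; P(Genotype=Aa | Phenotype=P3) = 0.068/0.231 = 0.29437.
P(Phenotype=P1) = 0.033 + 0.042 + 0.019 + 0.005 + 0.056 = 0.155; P(Genotype=Aa | Phenotype=P1) = 0.042/0.155 = 0.27097.
Difference = 0.0234.

0.0234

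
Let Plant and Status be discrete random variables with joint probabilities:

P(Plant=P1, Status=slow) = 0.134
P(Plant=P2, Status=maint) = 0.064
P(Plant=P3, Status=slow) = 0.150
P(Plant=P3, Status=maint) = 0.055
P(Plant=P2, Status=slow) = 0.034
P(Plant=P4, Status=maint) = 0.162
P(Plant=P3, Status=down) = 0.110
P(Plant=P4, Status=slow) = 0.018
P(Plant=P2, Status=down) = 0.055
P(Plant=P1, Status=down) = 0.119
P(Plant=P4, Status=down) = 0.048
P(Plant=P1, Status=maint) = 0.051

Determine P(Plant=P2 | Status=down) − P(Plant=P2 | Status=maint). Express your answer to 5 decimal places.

P(Status=down) = 0.119 + 0.055 + 0.110 + 0.048 = 0.332; P(Plant=P2 | Status=down) = 0.055/0.332 = 0.165663.
P(Status=maint) = 0.051 + 0.064 + 0.055 + 0.162 = 0.332; P(Plant=P2 | Status=maint) = 0.064/0.332 = 0.192771.
Difference = -0.02711.

-0.02711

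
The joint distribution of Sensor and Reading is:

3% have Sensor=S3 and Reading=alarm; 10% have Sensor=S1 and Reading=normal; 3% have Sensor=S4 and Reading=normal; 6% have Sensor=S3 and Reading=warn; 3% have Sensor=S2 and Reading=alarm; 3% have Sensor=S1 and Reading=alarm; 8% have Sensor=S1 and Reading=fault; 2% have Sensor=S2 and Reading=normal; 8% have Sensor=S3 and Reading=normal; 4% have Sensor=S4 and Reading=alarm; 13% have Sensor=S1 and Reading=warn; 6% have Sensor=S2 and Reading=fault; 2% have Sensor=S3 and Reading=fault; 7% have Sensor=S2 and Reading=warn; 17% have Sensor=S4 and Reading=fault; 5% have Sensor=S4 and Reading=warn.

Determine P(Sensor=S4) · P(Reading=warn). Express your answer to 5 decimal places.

0.08990

P(Sensor=S4) = 0.03 + 0.05 + 0.04 + 0.17 = 0.29.
P(Reading=warn) = 0.13 + 0.07 + 0.06 + 0.05 = 0.31.
Product: 0.29 × 0.31 = 0.08990.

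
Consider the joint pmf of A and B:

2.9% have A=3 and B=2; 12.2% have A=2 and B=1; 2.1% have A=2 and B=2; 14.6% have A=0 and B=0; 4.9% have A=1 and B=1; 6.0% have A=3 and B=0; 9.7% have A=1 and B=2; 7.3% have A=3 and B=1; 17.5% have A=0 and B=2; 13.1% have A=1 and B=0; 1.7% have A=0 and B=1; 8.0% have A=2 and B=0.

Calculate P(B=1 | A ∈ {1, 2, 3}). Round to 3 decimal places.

0.369

P(A=1) = 0.131 + 0.049 + 0.097 = 0.277.
P(A=2) = 0.080 + 0.122 + 0.021 = 0.223.
P(A=3) = 0.060 + 0.073 + 0.029 = 0.162.
P(A ∈ {1, 2, 3}) = 0.277 + 0.223 + 0.162 = 0.662; P(B=1, A ∈ {1, 2, 3}) = 0.049 + 0.122 + 0.073 = 0.244.
P(B=1 | A ∈ {1, 2, 3}) = 0.244/0.662 = 0.369.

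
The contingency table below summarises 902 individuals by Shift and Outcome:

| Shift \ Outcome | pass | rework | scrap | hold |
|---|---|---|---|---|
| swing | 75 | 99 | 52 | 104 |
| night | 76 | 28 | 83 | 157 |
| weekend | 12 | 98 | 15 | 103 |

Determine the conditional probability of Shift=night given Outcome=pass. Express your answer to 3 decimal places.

0.466

Total with Outcome=pass: 75 + 76 + 12 = 163.
P(Shift=night | Outcome=pass) = 76/163 = 0.466.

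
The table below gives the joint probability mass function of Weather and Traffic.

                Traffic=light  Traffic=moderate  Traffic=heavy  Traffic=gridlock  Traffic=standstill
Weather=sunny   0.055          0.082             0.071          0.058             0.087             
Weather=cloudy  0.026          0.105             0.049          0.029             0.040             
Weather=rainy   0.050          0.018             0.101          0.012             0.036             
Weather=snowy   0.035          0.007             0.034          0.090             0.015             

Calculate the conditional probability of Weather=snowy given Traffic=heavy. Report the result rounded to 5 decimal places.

P(Traffic=heavy) = 0.071 + 0.049 + 0.101 + 0.034 = 0.255.
P(Weather=snowy | Traffic=heavy) = 0.034/0.255 = 0.13333.

0.13333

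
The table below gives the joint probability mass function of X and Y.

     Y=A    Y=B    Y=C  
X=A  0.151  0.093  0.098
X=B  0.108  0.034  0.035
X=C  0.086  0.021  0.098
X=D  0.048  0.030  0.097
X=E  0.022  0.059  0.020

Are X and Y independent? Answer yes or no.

no

P(X=D) = 0.175 and P(Y=C) = 0.348, so their product is 0.06090, but P(X=D, Y=C) = 0.097. Since these differ, X and Y are not independent.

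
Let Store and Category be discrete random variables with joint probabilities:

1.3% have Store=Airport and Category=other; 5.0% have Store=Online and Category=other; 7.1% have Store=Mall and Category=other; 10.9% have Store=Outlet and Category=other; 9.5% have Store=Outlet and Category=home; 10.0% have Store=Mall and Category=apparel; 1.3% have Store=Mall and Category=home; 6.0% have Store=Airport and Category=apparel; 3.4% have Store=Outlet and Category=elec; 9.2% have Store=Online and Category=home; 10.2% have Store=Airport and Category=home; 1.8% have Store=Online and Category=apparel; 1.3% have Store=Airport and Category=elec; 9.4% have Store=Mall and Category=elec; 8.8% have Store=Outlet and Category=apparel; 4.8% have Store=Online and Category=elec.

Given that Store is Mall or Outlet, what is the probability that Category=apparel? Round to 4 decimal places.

P(Store=Mall) = 0.100 + 0.094 + 0.013 + 0.071 = 0.278.
P(Store=Outlet) = 0.088 + 0.034 + 0.095 + 0.109 = 0.326.
P(Store ∈ {Mall, Outlet}) = 0.278 + 0.326 = 0.604; P(Category=apparel, Store ∈ {Mall, Outlet}) = 0.100 + 0.088 = 0.188.
P(Category=apparel | Store ∈ {Mall, Outlet}) = 0.188/0.604 = 0.3113.

0.3113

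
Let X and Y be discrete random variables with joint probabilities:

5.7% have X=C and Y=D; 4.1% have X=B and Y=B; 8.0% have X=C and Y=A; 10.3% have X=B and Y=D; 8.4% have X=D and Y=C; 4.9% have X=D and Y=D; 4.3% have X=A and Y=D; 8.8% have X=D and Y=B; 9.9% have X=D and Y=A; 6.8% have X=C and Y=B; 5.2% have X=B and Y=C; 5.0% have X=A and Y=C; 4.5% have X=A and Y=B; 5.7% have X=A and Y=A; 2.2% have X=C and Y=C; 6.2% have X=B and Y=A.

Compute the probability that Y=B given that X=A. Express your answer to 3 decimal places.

P(X=A) = 0.057 + 0.045 + 0.050 + 0.043 = 0.195.
P(Y=B | X=A) = 0.045/0.195 = 0.231.

0.231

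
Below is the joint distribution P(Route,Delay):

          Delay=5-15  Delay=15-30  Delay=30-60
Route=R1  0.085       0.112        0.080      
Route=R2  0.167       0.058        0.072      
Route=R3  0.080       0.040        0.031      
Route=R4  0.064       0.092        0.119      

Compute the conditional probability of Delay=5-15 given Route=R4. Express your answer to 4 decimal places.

P(Route=R4) = 0.064 + 0.092 + 0.119 = 0.275.
P(Delay=5-15 | Route=R4) = 0.064/0.275 = 0.2327.

0.2327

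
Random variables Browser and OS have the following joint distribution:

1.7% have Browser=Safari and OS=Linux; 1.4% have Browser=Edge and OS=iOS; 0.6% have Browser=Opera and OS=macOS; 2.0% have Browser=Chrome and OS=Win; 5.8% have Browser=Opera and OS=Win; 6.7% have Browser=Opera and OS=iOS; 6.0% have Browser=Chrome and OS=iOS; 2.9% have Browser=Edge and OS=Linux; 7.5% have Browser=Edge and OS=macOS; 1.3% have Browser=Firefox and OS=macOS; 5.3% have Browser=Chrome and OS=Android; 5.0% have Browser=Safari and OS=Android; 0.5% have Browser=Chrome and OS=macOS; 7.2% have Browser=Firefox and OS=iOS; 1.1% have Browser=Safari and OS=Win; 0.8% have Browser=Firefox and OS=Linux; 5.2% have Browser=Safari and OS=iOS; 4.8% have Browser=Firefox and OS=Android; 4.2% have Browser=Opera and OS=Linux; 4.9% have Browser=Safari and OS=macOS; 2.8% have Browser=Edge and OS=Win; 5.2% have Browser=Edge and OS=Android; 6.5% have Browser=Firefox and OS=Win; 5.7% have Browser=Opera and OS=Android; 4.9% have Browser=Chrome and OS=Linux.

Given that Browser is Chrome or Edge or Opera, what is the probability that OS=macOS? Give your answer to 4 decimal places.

0.1398

P(Browser=Chrome) = 0.020 + 0.005 + 0.049 + 0.060 + 0.053 = 0.187.
P(Browser=Edge) = 0.028 + 0.075 + 0.029 + 0.014 + 0.052 = 0.198.
P(Browser=Opera) = 0.058 + 0.006 + 0.042 + 0.067 + 0.057 = 0.230.
P(Browser ∈ {Chrome, Edge, Opera}) = 0.187 + 0.198 + 0.230 = 0.615; P(OS=macOS, Browser ∈ {Chrome, Edge, Opera}) = 0.005 + 0.075 + 0.006 = 0.086.
P(OS=macOS | Browser ∈ {Chrome, Edge, Opera}) = 0.086/0.615 = 0.1398.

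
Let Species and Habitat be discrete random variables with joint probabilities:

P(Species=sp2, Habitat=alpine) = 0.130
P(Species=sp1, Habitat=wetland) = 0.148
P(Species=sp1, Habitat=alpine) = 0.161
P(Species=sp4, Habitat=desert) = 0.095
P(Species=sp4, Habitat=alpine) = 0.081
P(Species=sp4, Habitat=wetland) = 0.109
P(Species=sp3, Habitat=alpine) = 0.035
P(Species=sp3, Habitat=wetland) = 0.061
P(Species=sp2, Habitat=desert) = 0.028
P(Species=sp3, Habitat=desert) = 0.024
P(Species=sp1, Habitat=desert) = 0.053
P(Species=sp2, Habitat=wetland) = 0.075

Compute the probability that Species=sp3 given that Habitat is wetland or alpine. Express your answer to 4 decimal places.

P(Habitat=wetland) = 0.148 + 0.075 + 0.061 + 0.109 = 0.393.
P(Habitat=alpine) = 0.161 + 0.130 + 0.035 + 0.081 = 0.407.
P(Habitat ∈ {wetland, alpine}) = 0.393 + 0.407 = 0.800; P(Species=sp3, Habitat ∈ {wetland, alpine}) = 0.061 + 0.035 = 0.096.
P(Species=sp3 | Habitat ∈ {wetland, alpine}) = 0.096/0.800 = 0.1200.

0.1200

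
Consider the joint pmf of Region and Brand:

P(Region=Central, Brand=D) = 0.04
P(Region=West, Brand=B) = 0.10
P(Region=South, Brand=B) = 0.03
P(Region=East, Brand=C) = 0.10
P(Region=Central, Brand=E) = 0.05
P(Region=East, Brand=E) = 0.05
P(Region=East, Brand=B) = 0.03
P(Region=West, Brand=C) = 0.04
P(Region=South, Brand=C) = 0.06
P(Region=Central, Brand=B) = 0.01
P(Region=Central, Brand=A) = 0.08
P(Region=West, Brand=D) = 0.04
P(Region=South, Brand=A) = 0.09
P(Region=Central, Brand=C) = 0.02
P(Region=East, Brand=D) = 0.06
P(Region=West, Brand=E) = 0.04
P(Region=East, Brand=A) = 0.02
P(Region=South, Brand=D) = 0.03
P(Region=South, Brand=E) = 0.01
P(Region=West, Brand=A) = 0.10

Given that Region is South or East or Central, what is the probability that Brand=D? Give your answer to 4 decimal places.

0.1912

P(Region=South) = 0.09 + 0.03 + 0.06 + 0.03 + 0.01 = 0.22.
P(Region=East) = 0.02 + 0.03 + 0.10 + 0.06 + 0.05 = 0.26.
P(Region=Central) = 0.08 + 0.01 + 0.02 + 0.04 + 0.05 = 0.20.
P(Region ∈ {South, East, Central}) = 0.22 + 0.26 + 0.20 = 0.68; P(Brand=D, Region ∈ {South, East, Central}) = 0.03 + 0.06 + 0.04 = 0.13.
P(Brand=D | Region ∈ {South, East, Central}) = 0.13/0.68 = 0.1912.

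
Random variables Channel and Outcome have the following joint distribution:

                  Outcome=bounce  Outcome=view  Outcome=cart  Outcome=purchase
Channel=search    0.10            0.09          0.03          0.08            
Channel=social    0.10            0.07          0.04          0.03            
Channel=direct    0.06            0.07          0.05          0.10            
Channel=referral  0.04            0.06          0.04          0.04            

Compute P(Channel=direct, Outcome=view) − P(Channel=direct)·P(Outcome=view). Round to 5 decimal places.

P(Channel=direct) = 0.06 + 0.07 + 0.05 + 0.10 = 0.28.
P(Outcome=view) = 0.09 + 0.07 + 0.07 + 0.06 = 0.29.
P(Channel=direct, Outcome=view) − P(Channel=direct)P(Outcome=view) = 0.07 − 0.28×0.29 = -0.01120.

-0.01120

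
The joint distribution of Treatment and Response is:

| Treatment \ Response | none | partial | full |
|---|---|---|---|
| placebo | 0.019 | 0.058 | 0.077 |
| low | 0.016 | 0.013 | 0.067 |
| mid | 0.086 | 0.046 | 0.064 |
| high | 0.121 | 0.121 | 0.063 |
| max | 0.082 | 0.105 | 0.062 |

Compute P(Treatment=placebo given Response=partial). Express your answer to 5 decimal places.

P(Response=partial) = 0.058 + 0.013 + 0.046 + 0.121 + 0.105 = 0.343.
P(Treatment=placebo | Response=partial) = 0.058/0.343 = 0.16910.

0.16910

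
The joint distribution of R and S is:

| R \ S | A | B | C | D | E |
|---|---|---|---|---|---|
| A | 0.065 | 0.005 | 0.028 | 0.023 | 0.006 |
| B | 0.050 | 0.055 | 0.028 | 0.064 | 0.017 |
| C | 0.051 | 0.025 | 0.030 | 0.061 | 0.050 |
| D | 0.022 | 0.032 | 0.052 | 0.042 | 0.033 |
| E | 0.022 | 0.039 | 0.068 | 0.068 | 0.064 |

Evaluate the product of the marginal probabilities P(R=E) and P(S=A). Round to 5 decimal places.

P(R=E) = 0.022 + 0.039 + 0.068 + 0.068 + 0.064 = 0.261.
P(S=A) = 0.065 + 0.050 + 0.051 + 0.022 + 0.022 = 0.210.
Product: 0.261 × 0.210 = 0.05481.

0.05481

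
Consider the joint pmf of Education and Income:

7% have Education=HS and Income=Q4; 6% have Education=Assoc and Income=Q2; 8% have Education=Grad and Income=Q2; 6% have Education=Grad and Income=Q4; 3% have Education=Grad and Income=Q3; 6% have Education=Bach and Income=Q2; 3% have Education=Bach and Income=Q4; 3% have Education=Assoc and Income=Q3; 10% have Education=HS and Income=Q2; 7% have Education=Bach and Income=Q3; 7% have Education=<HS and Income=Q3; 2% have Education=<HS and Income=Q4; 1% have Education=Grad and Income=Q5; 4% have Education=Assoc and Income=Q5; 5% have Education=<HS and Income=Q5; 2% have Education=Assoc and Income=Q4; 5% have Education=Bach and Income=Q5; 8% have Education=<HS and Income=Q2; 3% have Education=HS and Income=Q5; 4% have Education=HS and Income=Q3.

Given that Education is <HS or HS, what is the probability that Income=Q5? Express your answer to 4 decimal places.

0.1739

P(Education=<HS) = 0.08 + 0.07 + 0.02 + 0.05 = 0.22.
P(Education=HS) = 0.10 + 0.04 + 0.07 + 0.03 = 0.24.
P(Education ∈ {<HS, HS}) = 0.22 + 0.24 = 0.46; P(Income=Q5, Education ∈ {<HS, HS}) = 0.05 + 0.03 = 0.08.
P(Income=Q5 | Education ∈ {<HS, HS}) = 0.08/0.46 = 0.1739.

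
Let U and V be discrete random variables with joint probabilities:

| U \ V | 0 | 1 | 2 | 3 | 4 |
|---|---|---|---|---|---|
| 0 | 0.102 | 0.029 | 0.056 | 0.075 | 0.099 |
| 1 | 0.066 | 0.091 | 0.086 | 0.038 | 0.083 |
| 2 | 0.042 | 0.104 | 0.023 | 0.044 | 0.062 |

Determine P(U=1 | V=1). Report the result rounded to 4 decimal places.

0.4063

P(V=1) = 0.029 + 0.091 + 0.104 = 0.224.
P(U=1 | V=1) = 0.091/0.224 = 0.4063.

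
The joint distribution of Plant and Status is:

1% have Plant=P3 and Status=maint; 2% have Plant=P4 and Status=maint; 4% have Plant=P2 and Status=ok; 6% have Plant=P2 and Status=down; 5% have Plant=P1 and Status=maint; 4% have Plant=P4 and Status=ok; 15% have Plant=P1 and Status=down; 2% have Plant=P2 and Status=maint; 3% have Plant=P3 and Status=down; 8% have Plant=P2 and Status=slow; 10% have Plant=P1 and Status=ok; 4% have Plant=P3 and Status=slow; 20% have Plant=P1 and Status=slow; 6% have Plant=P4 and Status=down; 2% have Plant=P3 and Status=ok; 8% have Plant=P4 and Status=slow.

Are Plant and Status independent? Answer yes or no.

Every cell satisfies P(Plant,Status) = P(Plant)·P(Status). For instance P(Plant=P4) = 0.20, P(Status=down) = 0.30, and 0.20×0.30 = 0.06 matches the joint entry. So Plant and Status are independent.

yes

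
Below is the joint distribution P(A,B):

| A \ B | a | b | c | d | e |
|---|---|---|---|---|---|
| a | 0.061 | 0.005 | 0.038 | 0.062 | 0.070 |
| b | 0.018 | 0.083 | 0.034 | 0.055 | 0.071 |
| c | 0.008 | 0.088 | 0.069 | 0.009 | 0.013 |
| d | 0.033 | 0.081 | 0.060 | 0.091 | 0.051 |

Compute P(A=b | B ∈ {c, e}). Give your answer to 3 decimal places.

0.259

P(B=c) = 0.038 + 0.034 + 0.069 + 0.060 = 0.201.
P(B=e) = 0.070 + 0.071 + 0.013 + 0.051 = 0.205.
P(B ∈ {c, e}) = 0.201 + 0.205 = 0.406; P(A=b, B ∈ {c, e}) = 0.034 + 0.071 = 0.105.
P(A=b | B ∈ {c, e}) = 0.105/0.406 = 0.259.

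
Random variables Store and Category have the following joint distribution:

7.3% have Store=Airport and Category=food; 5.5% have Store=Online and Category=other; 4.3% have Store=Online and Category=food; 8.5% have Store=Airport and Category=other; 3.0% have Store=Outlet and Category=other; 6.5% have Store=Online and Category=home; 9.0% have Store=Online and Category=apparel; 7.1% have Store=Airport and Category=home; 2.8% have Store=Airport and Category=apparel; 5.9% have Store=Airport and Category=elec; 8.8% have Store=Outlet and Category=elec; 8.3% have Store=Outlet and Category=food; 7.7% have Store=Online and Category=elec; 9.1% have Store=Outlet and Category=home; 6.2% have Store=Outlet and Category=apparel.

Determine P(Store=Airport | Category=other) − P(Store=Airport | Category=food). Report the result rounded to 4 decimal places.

0.1332

P(Category=other) = 0.085 + 0.030 + 0.055 = 0.170; P(Store=Airport | Category=other) = 0.085/0.170 = 0.50000.
P(Category=food) = 0.073 + 0.083 + 0.043 = 0.199; P(Store=Airport | Category=food) = 0.073/0.199 = 0.36683.
Difference = 0.1332.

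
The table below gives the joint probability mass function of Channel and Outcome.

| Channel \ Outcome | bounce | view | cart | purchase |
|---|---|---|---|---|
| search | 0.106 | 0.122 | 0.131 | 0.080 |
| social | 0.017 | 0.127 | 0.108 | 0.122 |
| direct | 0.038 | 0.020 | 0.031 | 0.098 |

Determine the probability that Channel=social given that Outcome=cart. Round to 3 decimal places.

0.400

P(Outcome=cart) = 0.131 + 0.108 + 0.031 = 0.270.
P(Channel=social | Outcome=cart) = 0.108/0.270 = 0.400.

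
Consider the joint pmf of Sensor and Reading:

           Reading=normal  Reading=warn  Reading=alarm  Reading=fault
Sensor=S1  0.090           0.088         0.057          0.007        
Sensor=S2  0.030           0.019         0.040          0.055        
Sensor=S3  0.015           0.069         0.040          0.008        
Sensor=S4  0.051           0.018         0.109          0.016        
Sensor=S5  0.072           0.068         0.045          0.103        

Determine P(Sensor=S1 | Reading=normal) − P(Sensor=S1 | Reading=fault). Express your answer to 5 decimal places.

0.31180

P(Reading=normal) = 0.090 + 0.030 + 0.015 + 0.051 + 0.072 = 0.258; P(Sensor=S1 | Reading=normal) = 0.090/0.258 = 0.348837.
P(Reading=fault) = 0.007 + 0.055 + 0.008 + 0.016 + 0.103 = 0.189; P(Sensor=S1 | Reading=fault) = 0.007/0.189 = 0.037037.
Difference = 0.31180.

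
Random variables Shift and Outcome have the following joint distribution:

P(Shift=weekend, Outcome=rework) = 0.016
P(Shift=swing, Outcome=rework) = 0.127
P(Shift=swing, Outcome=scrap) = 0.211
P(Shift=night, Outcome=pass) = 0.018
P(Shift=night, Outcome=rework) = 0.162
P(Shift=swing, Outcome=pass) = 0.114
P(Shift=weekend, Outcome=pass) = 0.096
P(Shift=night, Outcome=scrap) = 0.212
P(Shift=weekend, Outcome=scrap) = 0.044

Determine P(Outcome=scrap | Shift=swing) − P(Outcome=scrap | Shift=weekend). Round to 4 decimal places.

0.1848

P(Shift=swing) = 0.114 + 0.127 + 0.211 = 0.452; P(Outcome=scrap | Shift=swing) = 0.211/0.452 = 0.46681.
P(Shift=weekend) = 0.096 + 0.016 + 0.044 = 0.156; P(Outcome=scrap | Shift=weekend) = 0.044/0.156 = 0.28205.
Difference = 0.1848.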